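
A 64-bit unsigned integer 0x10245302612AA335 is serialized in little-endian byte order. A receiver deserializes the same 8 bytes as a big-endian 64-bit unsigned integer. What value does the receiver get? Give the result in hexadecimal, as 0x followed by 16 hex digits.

0x35A32A6102532410

Stored little-endian, the bytes at ascending addresses are 35 A3 2A 61 02 53 24 10.
Read back as big-endian, the last byte is least significant, giving 0x35A32A6102532410.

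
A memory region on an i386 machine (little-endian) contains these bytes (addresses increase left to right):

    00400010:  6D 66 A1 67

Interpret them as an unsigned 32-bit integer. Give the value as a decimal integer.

1738630765

Little-endian stores the least-significant byte at the lowest address.
Reassemble most-significant byte first: 67 A1 66 6D → 0x67A1666D.
0x67A1666D = 1738630765.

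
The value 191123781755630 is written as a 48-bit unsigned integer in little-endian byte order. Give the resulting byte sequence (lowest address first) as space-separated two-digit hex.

191123781755630 in hexadecimal, padded to 48 bits, is 0xADD3791EA2EE.
Split into bytes (most-significant first): AD D3 79 1E A2 EE.
In little-endian order the low byte comes first in memory.
So at ascending addresses the bytes are EE A2 1E 79 D3 AD.

EE A2 1E 79 D3 AD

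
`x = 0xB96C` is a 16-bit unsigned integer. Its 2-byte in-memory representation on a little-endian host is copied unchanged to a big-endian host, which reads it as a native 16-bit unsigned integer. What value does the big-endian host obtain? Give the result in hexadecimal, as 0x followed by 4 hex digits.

Stored little-endian, the bytes at ascending addresses are 6C B9.
Read back as big-endian, the last byte is least significant, giving 0x6CB9.

0x6CB9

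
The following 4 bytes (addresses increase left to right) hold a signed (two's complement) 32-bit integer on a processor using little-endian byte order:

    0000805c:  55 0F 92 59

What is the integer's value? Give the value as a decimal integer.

Little-endian: lowest address holds the least-significant byte.
Reassemble most-significant byte first: 59 92 0F 55 → 0x59920F55.
0x59920F55 = 1502744405.

1502744405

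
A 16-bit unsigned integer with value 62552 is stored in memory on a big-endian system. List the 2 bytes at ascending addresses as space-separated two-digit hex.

62552 in hexadecimal, padded to 16 bits, is 0xF458.
Split into bytes (most-significant first): F4 58.
Big-endian stores the most-significant byte at the lowest address.
So the memory order matches the most-significant-first order: F4 58.

F4 58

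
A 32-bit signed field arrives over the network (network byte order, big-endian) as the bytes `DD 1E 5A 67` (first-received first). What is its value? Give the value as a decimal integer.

Big-endian: lowest address holds the most-significant byte.
The bytes are already most-significant first: 0xDD1E5A67.
Top bit is set, so as a signed 32-bit value this is 0xDD1E5A67 − 2^32 = -585213337.

-585213337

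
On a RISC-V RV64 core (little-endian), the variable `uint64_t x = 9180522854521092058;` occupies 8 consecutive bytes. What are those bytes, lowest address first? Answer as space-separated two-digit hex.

9180522854521092058 in hexadecimal, padded to 64 bits, is 0x7F67C4E54C15B7DA.
Split into bytes (most-significant first): 7F 67 C4 E5 4C 15 B7 DA.
Little-endian: lowest address holds the least-significant byte.
So at ascending addresses the bytes are DA B7 15 4C E5 C4 67 7F.

DA B7 15 4C E5 C4 67 7F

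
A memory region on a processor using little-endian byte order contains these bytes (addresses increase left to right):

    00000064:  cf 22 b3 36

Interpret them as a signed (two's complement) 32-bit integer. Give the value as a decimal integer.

Little-endian: lowest address holds the least-significant byte.
Reassemble most-significant byte first: 36 B3 22 CF → 0x36B322CF.
0x36B322CF = 917709519.

917709519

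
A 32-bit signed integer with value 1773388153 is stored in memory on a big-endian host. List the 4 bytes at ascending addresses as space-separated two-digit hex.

69 B3 C1 79

1773388153 in hexadecimal, padded to 32 bits, is 0x69B3C179.
Split into bytes (most-significant first): 69 B3 C1 79.
In big-endian order the high byte comes first in memory.
So the memory order matches the most-significant-first order: 69 B3 C1 79.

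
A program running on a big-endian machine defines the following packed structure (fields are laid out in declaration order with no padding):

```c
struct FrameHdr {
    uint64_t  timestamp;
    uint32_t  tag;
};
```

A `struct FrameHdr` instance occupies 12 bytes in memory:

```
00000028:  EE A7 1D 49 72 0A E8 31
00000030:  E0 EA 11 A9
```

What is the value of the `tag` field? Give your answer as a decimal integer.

`tag` follows `timestamp` (8 bytes), so it starts at byte offset 8 and occupies 4 bytes.
Bytes at offsets 8..11: E0 EA 11 A9.
Big-endian stores the most-significant byte at the lowest address.
The bytes are already most-significant first: 0xE0EA11A9.
0xE0EA11A9 = 3773436329.

3773436329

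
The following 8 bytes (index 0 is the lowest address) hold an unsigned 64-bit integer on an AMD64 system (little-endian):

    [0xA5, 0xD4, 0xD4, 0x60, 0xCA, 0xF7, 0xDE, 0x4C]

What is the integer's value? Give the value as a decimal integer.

In little-endian order the low byte comes first in memory.
Reassemble most-significant byte first: 4C DE F7 CA 60 D4 D4 A5 → 0x4CDEF7CA60D4D4A5.
0x4CDEF7CA60D4D4A5 = 5539137040292304037.

5539137040292304037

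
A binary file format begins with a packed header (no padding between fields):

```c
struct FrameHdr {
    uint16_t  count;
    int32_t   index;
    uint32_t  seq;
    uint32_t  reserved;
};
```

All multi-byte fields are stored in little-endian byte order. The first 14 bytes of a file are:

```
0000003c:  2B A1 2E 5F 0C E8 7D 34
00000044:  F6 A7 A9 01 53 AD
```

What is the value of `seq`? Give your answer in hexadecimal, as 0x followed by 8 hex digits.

`seq` follows `count` (2 B), `index` (4 B), so it starts at offset 2 + 4 = 6 and occupies 4 bytes.
Bytes at offsets 6..9: 7D 34 F6 A7.
Little-endian stores the least-significant byte at the lowest address.
Reassemble most-significant byte first: A7 F6 34 7D → 0xA7F6347D.

0xA7F6347D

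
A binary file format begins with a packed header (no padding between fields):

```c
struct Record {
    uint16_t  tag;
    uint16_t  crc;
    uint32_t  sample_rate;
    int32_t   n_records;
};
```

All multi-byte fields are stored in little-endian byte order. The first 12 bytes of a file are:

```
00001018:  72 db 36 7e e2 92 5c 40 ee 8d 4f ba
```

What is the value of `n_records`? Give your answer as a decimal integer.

`n_records` follows `tag` (2 B), `crc` (2 B), `sample_rate` (4 B), so it starts at offset 2 + 2 + 4 = 8 and occupies 4 bytes.
Bytes at offsets 8..11: EE 8D 4F BA.
In little-endian order the low byte comes first in memory.
Reassemble most-significant byte first: BA 4F 8D EE → 0xBA4F8DEE.
Top bit is set, so as a signed 32-bit value this is 0xBA4F8DEE − 2^32 = -1169191442.

-1169191442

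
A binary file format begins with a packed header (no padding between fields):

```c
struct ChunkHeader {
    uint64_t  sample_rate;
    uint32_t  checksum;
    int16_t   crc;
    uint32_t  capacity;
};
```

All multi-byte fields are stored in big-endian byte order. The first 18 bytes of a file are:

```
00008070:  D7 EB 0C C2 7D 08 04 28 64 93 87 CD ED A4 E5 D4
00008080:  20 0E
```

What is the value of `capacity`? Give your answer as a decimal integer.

`capacity` follows `sample_rate` (8 B), `checksum` (4 B), `crc` (2 B), so it starts at offset 8 + 4 + 2 = 14 and occupies 4 bytes.
Bytes at offsets 14..17: E5 D4 20 0E.
In big-endian order the high byte comes first in memory.
The bytes are already most-significant first: 0xE5D4200E.
0xE5D4200E = 3855884302.

3855884302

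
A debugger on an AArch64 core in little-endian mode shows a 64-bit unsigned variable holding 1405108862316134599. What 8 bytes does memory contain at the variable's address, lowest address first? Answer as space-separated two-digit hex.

C7 40 1B D1 10 F3 7F 13

1405108862316134599 in hexadecimal, padded to 64 bits, is 0x137FF310D11B40C7.
Split into bytes (most-significant first): 13 7F F3 10 D1 1B 40 C7.
Little-endian stores the least-significant byte at the lowest address.
So at ascending addresses the bytes are C7 40 1B D1 10 F3 7F 13.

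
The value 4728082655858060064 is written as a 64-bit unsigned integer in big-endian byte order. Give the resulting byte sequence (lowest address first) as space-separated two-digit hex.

4728082655858060064 in hexadecimal, padded to 64 bits, is 0x419D8620031AEB20.
Split into bytes (most-significant first): 41 9D 86 20 03 1A EB 20.
In big-endian order the high byte comes first in memory.
So the memory order matches the most-significant-first order: 41 9D 86 20 03 1A EB 20.

41 9D 86 20 03 1A EB 20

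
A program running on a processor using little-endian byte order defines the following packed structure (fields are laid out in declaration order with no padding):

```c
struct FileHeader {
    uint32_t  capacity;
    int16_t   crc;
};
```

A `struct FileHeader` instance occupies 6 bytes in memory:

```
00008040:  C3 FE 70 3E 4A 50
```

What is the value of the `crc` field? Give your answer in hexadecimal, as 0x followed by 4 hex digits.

0x504A

`crc` follows `capacity` (4 bytes), so it starts at byte offset 4 and occupies 2 bytes.
Bytes at offsets 4..5: 4A 50.
Little-endian stores the least-significant byte at the lowest address.
Reassemble most-significant byte first: 50 4A → 0x504A.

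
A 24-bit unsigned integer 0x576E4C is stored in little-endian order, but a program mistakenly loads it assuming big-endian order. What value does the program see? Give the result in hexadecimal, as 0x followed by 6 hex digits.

0x4C6E57

Stored little-endian, the bytes at ascending addresses are 4C 6E 57.
Read back as big-endian, the last byte is least significant, giving 0x4C6E57.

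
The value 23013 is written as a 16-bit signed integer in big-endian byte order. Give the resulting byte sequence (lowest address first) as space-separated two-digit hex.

59 E5

23013 in hexadecimal, padded to 16 bits, is 0x59E5.
Split into bytes (most-significant first): 59 E5.
Big-endian stores the most-significant byte at the lowest address.
So the memory order matches the most-significant-first order: 59 E5.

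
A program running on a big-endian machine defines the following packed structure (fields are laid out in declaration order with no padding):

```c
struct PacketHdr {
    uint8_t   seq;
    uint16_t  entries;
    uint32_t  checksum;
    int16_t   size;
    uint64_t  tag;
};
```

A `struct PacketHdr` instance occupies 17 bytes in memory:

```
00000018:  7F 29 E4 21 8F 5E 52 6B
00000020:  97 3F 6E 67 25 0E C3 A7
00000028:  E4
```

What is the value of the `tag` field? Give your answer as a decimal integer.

`tag` follows `seq` (1 B), `entries` (2 B), `checksum` (4 B), `size` (2 B), so it starts at offset 1 + 2 + 4 + 2 = 9 and occupies 8 bytes.
Bytes at offsets 9..16: 3F 6E 67 25 0E C3 A7 E4.
Big-endian: lowest address holds the most-significant byte.
The bytes are already most-significant first: 0x3F6E67250EC3A7E4.
0x3F6E67250EC3A7E4 = 4570704080686786532.

4570704080686786532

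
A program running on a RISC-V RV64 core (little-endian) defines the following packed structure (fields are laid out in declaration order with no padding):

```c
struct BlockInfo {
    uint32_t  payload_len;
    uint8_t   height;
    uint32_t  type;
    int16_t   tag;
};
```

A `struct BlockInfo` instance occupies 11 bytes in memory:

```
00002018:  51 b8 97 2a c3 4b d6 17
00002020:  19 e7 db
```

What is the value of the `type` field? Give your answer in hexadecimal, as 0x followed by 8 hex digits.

0x1917D64B

`type` follows `payload_len` (4 B), `height` (1 B), so it starts at offset 4 + 1 = 5 and occupies 4 bytes.
Bytes at offsets 5..8: 4B D6 17 19.
Little-endian stores the least-significant byte at the lowest address.
Reassemble most-significant byte first: 19 17 D6 4B → 0x1917D64B.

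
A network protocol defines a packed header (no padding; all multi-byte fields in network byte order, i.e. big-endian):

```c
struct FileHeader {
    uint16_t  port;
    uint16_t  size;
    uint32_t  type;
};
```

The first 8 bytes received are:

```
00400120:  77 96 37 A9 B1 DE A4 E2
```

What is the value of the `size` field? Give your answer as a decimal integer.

14249

`size` follows `port` (2 bytes), so it starts at byte offset 2 and occupies 2 bytes.
Bytes at offsets 2..3: 37 A9.
In big-endian order the high byte comes first in memory.
The bytes are already most-significant first: 0x37A9.
0x37A9 = 14249.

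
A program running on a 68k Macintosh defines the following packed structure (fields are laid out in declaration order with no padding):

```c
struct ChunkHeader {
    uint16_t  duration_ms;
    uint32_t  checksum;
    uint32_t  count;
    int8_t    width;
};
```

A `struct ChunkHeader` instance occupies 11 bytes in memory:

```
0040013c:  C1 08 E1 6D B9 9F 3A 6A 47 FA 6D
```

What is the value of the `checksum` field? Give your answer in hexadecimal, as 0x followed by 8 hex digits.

0xE16DB99F

`checksum` follows `duration_ms` (2 bytes), so it starts at byte offset 2 and occupies 4 bytes.
Bytes at offsets 2..5: E1 6D B9 9F.
Big-endian: lowest address holds the most-significant byte.
The bytes are already most-significant first: 0xE16DB99F.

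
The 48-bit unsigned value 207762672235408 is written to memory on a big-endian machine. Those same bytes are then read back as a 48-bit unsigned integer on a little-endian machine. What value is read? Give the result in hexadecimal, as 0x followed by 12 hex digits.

207762672235408 in 48-bit hexadecimal is 0xBCF58446B390.
Stored big-endian, the bytes at ascending addresses are BC F5 84 46 B3 90.
Read back as little-endian, the first byte is least significant, giving 0x90B34684F5BC.

0x90B34684F5BC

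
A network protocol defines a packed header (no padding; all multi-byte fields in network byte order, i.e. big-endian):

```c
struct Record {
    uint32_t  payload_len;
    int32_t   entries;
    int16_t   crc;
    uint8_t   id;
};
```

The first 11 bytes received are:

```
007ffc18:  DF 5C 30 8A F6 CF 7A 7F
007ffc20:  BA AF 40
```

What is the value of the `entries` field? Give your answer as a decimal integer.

`entries` follows `payload_len` (4 bytes), so it starts at byte offset 4 and occupies 4 bytes.
Bytes at offsets 4..7: F6 CF 7A 7F.
Big-endian: lowest address holds the most-significant byte.
The bytes are already most-significant first: 0xF6CF7A7F.
Top bit is set, so as a signed 32-bit value this is 0xF6CF7A7F − 2^32 = -154174849.

-154174849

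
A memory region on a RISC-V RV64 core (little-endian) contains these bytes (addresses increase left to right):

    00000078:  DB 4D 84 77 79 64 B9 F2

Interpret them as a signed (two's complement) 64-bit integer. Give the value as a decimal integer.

-956622972980539941

Little-endian: lowest address holds the least-significant byte.
Reassemble most-significant byte first: F2 B9 64 79 77 84 4D DB → 0xF2B9647977844DDB.
Top bit is set, so as a signed 64-bit value this is 0xF2B9647977844DDB − 2^64 = -956622972980539941.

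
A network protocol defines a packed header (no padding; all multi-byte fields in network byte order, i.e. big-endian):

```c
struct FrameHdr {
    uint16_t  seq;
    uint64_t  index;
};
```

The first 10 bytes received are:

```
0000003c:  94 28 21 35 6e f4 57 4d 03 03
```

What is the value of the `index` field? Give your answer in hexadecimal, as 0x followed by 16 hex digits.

`index` follows `seq` (2 bytes), so it starts at byte offset 2 and occupies 8 bytes.
Bytes at offsets 2..9: 21 35 6E F4 57 4D 03 03.
In big-endian order the high byte comes first in memory.
The bytes are already most-significant first: 0x21356EF4574D0303.

0x21356EF4574D0303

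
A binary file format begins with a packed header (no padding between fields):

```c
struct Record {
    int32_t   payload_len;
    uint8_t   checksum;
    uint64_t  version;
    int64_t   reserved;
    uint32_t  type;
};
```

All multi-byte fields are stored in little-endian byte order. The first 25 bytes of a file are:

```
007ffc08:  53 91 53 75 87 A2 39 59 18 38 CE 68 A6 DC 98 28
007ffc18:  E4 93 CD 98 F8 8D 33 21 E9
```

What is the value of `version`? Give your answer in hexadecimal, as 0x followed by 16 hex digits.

0xA668CE38185939A2

`version` follows `payload_len` (4 B), `checksum` (1 B), so it starts at offset 4 + 1 = 5 and occupies 8 bytes.
Bytes at offsets 5..12: A2 39 59 18 38 CE 68 A6.
Little-endian: lowest address holds the least-significant byte.
Reassemble most-significant byte first: A6 68 CE 38 18 59 39 A2 → 0xA668CE38185939A2.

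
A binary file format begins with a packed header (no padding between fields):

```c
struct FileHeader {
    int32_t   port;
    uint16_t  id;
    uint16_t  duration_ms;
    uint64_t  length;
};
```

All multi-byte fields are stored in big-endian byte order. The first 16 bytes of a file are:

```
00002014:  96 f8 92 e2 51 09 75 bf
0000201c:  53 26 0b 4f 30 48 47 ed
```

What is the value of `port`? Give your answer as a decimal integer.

`port` is the first field, at byte offset 0, occupying 4 bytes.
Bytes at offsets 0..3: 96 F8 92 E2.
In big-endian order the high byte comes first in memory.
The bytes are already most-significant first: 0x96F892E2.
Top bit is set, so as a signed 32-bit value this is 0x96F892E2 − 2^32 = -1762094366.

-1762094366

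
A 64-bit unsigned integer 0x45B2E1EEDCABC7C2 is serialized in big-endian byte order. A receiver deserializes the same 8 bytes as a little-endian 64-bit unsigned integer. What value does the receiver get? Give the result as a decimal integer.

Stored big-endian, the bytes at ascending addresses are 45 B2 E1 EE DC AB C7 C2.
Read back as little-endian, the first byte is least significant, giving 0xC2C7ABDCEEE1B245.
0xC2C7ABDCEEE1B245 = 14035375729112363589.

14035375729112363589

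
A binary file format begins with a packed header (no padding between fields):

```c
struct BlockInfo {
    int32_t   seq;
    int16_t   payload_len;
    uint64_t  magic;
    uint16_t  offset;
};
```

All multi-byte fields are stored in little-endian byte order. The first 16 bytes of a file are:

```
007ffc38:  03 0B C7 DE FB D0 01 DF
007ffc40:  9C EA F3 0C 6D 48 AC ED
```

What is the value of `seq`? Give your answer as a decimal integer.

-557380861

`seq` is the first field, at byte offset 0, occupying 4 bytes.
Bytes at offsets 0..3: 03 0B C7 DE.
Little-endian stores the least-significant byte at the lowest address.
Reassemble most-significant byte first: DE C7 0B 03 → 0xDEC70B03.
Top bit is set, so as a signed 32-bit value this is 0xDEC70B03 − 2^32 = -557380861.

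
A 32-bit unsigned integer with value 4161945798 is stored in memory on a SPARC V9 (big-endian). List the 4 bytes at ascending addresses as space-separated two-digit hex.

4161945798 in hexadecimal, padded to 32 bits, is 0xF81240C6.
Split into bytes (most-significant first): F8 12 40 C6.
Big-endian: lowest address holds the most-significant byte.
So the memory order matches the most-significant-first order: F8 12 40 C6.

F8 12 40 C6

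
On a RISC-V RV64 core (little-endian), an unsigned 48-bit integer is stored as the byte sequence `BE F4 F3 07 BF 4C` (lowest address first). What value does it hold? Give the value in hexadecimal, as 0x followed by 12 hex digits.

In little-endian order the low byte comes first in memory.
Reassemble most-significant byte first: 4C BF 07 F3 F4 BE → 0x4CBF07F3F4BE.

0x4CBF07F3F4BE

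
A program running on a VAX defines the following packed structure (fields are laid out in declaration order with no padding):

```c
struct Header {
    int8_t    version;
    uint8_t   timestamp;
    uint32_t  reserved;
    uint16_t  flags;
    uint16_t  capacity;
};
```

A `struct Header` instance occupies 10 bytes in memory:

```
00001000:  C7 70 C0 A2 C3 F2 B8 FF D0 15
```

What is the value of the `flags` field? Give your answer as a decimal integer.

65464

`flags` follows `version` (1 B), `timestamp` (1 B), `reserved` (4 B), so it starts at offset 1 + 1 + 4 = 6 and occupies 2 bytes.
Bytes at offsets 6..7: B8 FF.
In little-endian order the low byte comes first in memory.
Reassemble most-significant byte first: FF B8 → 0xFFB8.
0xFFB8 = 65464.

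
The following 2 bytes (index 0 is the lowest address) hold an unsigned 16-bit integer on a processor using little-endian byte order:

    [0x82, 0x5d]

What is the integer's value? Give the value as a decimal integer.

23938

Little-endian: lowest address holds the least-significant byte.
Reassemble most-significant byte first: 5D 82 → 0x5D82.
0x5D82 = 23938.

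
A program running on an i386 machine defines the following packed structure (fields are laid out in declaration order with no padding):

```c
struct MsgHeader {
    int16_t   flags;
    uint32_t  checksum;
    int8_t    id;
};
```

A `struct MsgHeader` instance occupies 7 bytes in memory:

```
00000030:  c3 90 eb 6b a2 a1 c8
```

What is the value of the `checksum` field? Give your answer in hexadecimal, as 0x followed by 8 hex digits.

0xA1A26BEB

`checksum` follows `flags` (2 bytes), so it starts at byte offset 2 and occupies 4 bytes.
Bytes at offsets 2..5: EB 6B A2 A1.
Little-endian stores the least-significant byte at the lowest address.
Reassemble most-significant byte first: A1 A2 6B EB → 0xA1A26BEB.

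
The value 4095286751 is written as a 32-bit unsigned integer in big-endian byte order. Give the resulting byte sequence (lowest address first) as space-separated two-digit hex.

4095286751 in hexadecimal, padded to 32 bits, is 0xF4191DDF.
Split into bytes (most-significant first): F4 19 1D DF.
Big-endian stores the most-significant byte at the lowest address.
So the memory order matches the most-significant-first order: F4 19 1D DF.

F4 19 1D DF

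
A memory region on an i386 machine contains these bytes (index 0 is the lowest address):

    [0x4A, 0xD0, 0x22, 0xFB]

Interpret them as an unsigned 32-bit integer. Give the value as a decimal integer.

4213362762

Little-endian stores the least-significant byte at the lowest address.
Reassemble most-significant byte first: FB 22 D0 4A → 0xFB22D04A.
0xFB22D04A = 4213362762.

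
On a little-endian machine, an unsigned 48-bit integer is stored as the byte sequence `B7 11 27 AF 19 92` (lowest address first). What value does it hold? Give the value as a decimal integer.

160639010410935

Little-endian stores the least-significant byte at the lowest address.
Reassemble most-significant byte first: 92 19 AF 27 11 B7 → 0x9219AF2711B7.
0x9219AF2711B7 = 160639010410935.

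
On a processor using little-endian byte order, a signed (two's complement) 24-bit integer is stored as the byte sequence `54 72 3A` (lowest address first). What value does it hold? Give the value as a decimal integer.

In little-endian order the low byte comes first in memory.
Reassemble most-significant byte first: 3A 72 54 → 0x3A7254.
0x3A7254 = 3830356.

3830356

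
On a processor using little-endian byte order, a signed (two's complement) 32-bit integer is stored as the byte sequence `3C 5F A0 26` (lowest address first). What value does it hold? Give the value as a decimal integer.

In little-endian order the low byte comes first in memory.
Reassemble most-significant byte first: 26 A0 5F 3C → 0x26A05F3C.
0x26A05F3C = 648044348.

648044348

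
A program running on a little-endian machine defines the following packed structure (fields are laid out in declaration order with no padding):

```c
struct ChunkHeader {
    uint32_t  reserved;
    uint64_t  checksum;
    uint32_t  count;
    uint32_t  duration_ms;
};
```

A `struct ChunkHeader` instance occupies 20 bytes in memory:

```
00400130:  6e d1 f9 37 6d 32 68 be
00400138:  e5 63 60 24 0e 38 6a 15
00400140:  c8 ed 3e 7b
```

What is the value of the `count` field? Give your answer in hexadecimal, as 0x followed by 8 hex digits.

0x156A380E

`count` follows `reserved` (4 B), `checksum` (8 B), so it starts at offset 4 + 8 = 12 and occupies 4 bytes.
Bytes at offsets 12..15: 0E 38 6A 15.
Little-endian: lowest address holds the least-significant byte.
Reassemble most-significant byte first: 15 6A 38 0E → 0x156A380E.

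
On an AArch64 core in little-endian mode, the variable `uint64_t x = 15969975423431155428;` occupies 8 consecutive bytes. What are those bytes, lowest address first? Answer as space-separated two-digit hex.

15969975423431155428 in hexadecimal, padded to 64 bits, is 0xDDA0C008F9551EE4.
Split into bytes (most-significant first): DD A0 C0 08 F9 55 1E E4.
In little-endian order the low byte comes first in memory.
So at ascending addresses the bytes are E4 1E 55 F9 08 C0 A0 DD.

E4 1E 55 F9 08 C0 A0 DD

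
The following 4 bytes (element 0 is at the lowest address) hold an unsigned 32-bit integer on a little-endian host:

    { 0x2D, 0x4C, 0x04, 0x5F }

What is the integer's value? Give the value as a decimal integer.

Little-endian stores the least-significant byte at the lowest address.
Reassemble most-significant byte first: 5F 04 4C 2D → 0x5F044C2D.
0x5F044C2D = 1594117165.

1594117165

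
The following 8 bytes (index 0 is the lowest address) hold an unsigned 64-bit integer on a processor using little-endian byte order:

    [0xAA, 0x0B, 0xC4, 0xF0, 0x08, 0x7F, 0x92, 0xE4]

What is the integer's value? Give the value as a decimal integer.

16470366463623170986

In little-endian order the low byte comes first in memory.
Reassemble most-significant byte first: E4 92 7F 08 F0 C4 0B AA → 0xE4927F08F0C40BAA.
0xE4927F08F0C40BAA = 16470366463623170986.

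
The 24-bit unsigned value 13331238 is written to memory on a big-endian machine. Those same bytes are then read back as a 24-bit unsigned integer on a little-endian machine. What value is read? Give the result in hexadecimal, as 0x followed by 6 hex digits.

13331238 in 24-bit hexadecimal is 0xCB6B26.
Stored big-endian, the bytes at ascending addresses are CB 6B 26.
Read back as little-endian, the first byte is least significant, giving 0x266BCB.

0x266BCB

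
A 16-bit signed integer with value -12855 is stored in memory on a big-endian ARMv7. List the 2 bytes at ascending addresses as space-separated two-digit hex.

CD C9

Two's complement of -12855 in 16 bits: 12855 = 0x3237; invert → 0xCDC8; add 1 → 0xCDC9.
Split into bytes (most-significant first): CD C9.
Big-endian stores the most-significant byte at the lowest address.
So the memory order matches the most-significant-first order: CD C9.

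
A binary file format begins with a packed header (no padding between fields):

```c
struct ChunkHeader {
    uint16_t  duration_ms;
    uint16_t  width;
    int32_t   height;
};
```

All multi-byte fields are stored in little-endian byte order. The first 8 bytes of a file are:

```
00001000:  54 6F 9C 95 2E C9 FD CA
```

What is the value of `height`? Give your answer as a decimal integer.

-889337554

`height` follows `duration_ms` (2 B), `width` (2 B), so it starts at offset 2 + 2 = 4 and occupies 4 bytes.
Bytes at offsets 4..7: 2E C9 FD CA.
Little-endian stores the least-significant byte at the lowest address.
Reassemble most-significant byte first: CA FD C9 2E → 0xCAFDC92E.
Top bit is set, so as a signed 32-bit value this is 0xCAFDC92E − 2^32 = -889337554.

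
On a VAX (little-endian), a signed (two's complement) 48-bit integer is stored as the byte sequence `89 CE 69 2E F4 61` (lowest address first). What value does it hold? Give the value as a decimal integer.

In little-endian order the low byte comes first in memory.
Reassemble most-significant byte first: 61 F4 2E 69 CE 89 → 0x61F42E69CE89.
0x61F42E69CE89 = 107701378600585.

107701378600585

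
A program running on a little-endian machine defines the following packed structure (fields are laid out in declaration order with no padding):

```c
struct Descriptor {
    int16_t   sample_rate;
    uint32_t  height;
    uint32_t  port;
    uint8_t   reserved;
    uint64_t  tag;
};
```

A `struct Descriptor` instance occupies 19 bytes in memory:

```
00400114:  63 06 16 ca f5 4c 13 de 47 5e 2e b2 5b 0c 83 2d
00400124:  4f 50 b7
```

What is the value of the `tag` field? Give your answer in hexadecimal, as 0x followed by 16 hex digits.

0xB7504F2D830C5BB2

`tag` follows `sample_rate` (2 B), `height` (4 B), `port` (4 B), `reserved` (1 B), so it starts at offset 2 + 4 + 4 + 1 = 11 and occupies 8 bytes.
Bytes at offsets 11..18: B2 5B 0C 83 2D 4F 50 B7.
In little-endian order the low byte comes first in memory.
Reassemble most-significant byte first: B7 50 4F 2D 83 0C 5B B2 → 0xB7504F2D830C5BB2.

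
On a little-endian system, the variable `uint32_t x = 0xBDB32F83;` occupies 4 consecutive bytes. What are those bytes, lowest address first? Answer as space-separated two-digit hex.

Split into bytes (most-significant first): BD B3 2F 83.
In little-endian order the low byte comes first in memory.
So at ascending addresses the bytes are 83 2F B3 BD.

83 2F B3 BD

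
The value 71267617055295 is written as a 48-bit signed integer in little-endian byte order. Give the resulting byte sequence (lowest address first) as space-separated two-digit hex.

71267617055295 in hexadecimal, padded to 48 bits, is 0x40D148FFA23F.
Split into bytes (most-significant first): 40 D1 48 FF A2 3F.
Little-endian stores the least-significant byte at the lowest address.
So at ascending addresses the bytes are 3F A2 FF 48 D1 40.

3F A2 FF 48 D1 40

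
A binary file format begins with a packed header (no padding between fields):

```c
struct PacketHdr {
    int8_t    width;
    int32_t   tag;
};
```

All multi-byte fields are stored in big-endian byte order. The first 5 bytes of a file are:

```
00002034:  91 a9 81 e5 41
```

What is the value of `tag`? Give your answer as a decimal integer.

`tag` follows `width` (1 byte), so it starts at byte offset 1 and occupies 4 bytes.
Bytes at offsets 1..4: A9 81 E5 41.
Big-endian: lowest address holds the most-significant byte.
The bytes are already most-significant first: 0xA981E541.
Top bit is set, so as a signed 32-bit value this is 0xA981E541 − 2^32 = -1451104959.

-1451104959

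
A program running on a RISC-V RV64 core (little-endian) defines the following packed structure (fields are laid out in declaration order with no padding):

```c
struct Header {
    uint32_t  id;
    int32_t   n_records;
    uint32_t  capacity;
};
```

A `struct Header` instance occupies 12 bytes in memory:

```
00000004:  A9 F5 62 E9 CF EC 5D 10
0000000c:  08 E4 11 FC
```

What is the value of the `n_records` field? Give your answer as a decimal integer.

274590927

`n_records` follows `id` (4 bytes), so it starts at byte offset 4 and occupies 4 bytes.
Bytes at offsets 4..7: CF EC 5D 10.
Little-endian stores the least-significant byte at the lowest address.
Reassemble most-significant byte first: 10 5D EC CF → 0x105DECCF.
0x105DECCF = 274590927.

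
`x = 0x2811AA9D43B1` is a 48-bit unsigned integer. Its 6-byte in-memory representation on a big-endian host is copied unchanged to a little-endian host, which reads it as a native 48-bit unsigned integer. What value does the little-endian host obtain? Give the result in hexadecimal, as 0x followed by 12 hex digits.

0xB1439DAA1128

Stored big-endian, the bytes at ascending addresses are 28 11 AA 9D 43 B1.
Read back as little-endian, the first byte is least significant, giving 0xB1439DAA1128.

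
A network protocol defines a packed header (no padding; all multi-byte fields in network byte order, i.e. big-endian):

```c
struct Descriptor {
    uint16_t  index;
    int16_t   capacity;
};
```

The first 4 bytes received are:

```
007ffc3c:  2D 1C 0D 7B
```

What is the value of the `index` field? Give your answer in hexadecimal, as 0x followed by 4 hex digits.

`index` is the first field, at byte offset 0, occupying 2 bytes.
Bytes at offsets 0..1: 2D 1C.
Big-endian stores the most-significant byte at the lowest address.
The bytes are already most-significant first: 0x2D1C.

0x2D1C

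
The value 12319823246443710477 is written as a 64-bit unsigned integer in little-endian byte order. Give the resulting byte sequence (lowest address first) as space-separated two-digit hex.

0D 88 E0 2B F8 CD F8 AA

12319823246443710477 in hexadecimal, padded to 64 bits, is 0xAAF8CDF82BE0880D.
Split into bytes (most-significant first): AA F8 CD F8 2B E0 88 0D.
In little-endian order the low byte comes first in memory.
So at ascending addresses the bytes are 0D 88 E0 2B F8 CD F8 AA.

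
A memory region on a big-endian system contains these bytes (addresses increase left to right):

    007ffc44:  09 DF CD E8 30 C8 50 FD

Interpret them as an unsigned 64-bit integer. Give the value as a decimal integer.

In big-endian order the high byte comes first in memory.
The bytes are already most-significant first: 0x09DFCDE830C850FD.
0x09DFCDE830C850FD = 711513663282368765.

711513663282368765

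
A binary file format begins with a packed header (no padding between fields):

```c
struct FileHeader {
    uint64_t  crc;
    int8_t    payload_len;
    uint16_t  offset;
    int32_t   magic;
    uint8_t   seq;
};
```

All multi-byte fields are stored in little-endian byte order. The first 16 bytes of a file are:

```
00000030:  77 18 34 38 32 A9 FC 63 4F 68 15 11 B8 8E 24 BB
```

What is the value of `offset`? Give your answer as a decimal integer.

5480

`offset` follows `crc` (8 B), `payload_len` (1 B), so it starts at offset 8 + 1 = 9 and occupies 2 bytes.
Bytes at offsets 9..10: 68 15.
Little-endian: lowest address holds the least-significant byte.
Reassemble most-significant byte first: 15 68 → 0x1568.
0x1568 = 5480.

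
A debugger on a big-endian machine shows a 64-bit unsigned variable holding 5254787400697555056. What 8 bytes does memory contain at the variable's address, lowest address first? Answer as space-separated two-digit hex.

5254787400697555056 in hexadecimal, padded to 64 bits, is 0x48ECC14CC4C6A870.
Split into bytes (most-significant first): 48 EC C1 4C C4 C6 A8 70.
In big-endian order the high byte comes first in memory.
So the memory order matches the most-significant-first order: 48 EC C1 4C C4 C6 A8 70.

48 EC C1 4C C4 C6 A8 70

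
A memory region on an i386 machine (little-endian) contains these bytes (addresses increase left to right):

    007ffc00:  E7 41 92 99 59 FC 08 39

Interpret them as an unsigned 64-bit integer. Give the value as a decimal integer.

4109812121734365671

Little-endian stores the least-significant byte at the lowest address.
Reassemble most-significant byte first: 39 08 FC 59 99 92 41 E7 → 0x3908FC59999241E7.
0x3908FC59999241E7 = 4109812121734365671.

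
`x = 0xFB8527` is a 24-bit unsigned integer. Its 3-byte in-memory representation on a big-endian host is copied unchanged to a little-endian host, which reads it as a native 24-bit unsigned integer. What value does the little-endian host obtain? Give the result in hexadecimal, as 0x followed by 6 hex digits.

0x2785FB

Stored big-endian, the bytes at ascending addresses are FB 85 27.
Read back as little-endian, the first byte is least significant, giving 0x2785FB.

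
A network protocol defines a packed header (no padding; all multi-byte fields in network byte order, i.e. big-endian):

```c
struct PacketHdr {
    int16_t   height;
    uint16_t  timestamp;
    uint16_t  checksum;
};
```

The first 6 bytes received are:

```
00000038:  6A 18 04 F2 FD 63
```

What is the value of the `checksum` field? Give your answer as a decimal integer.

`checksum` follows `height` (2 B), `timestamp` (2 B), so it starts at offset 2 + 2 = 4 and occupies 2 bytes.
Bytes at offsets 4..5: FD 63.
Big-endian stores the most-significant byte at the lowest address.
The bytes are already most-significant first: 0xFD63.
0xFD63 = 64867.

64867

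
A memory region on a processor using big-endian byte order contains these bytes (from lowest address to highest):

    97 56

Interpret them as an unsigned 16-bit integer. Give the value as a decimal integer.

Big-endian: lowest address holds the most-significant byte.
The bytes are already most-significant first: 0x9756.
0x9756 = 38742.

38742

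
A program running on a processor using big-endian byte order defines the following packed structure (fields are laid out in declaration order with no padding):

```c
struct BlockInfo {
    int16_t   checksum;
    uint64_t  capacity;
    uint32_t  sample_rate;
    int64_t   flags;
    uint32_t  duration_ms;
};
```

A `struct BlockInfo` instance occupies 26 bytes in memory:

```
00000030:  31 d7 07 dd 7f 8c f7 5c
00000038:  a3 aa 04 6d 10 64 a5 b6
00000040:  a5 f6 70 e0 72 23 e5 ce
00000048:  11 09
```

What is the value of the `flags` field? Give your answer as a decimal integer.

-6505830133815807453

`flags` follows `checksum` (2 B), `capacity` (8 B), `sample_rate` (4 B), so it starts at offset 2 + 8 + 4 = 14 and occupies 8 bytes.
Bytes at offsets 14..21: A5 B6 A5 F6 70 E0 72 23.
Big-endian: lowest address holds the most-significant byte.
The bytes are already most-significant first: 0xA5B6A5F670E07223.
Top bit is set, so as a signed 64-bit value this is 0xA5B6A5F670E07223 − 2^64 = -6505830133815807453.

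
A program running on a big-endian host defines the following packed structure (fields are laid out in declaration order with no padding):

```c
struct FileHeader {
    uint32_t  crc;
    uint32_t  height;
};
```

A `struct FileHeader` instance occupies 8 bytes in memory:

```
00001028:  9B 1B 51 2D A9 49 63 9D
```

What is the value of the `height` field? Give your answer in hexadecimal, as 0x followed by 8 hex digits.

0xA949639D

`height` follows `crc` (4 bytes), so it starts at byte offset 4 and occupies 4 bytes.
Bytes at offsets 4..7: A9 49 63 9D.
In big-endian order the high byte comes first in memory.
The bytes are already most-significant first: 0xA949639D.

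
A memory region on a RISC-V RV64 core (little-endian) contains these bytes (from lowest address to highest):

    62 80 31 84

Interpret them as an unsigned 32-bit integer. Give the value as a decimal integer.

In little-endian order the low byte comes first in memory.
Reassemble most-significant byte first: 84 31 80 62 → 0x84318062.
0x84318062 = 2217836642.

2217836642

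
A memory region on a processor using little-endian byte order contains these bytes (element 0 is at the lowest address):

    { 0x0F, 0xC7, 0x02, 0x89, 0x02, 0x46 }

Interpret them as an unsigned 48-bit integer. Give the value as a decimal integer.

Little-endian stores the least-significant byte at the lowest address.
Reassemble most-significant byte first: 46 02 89 02 C7 0F → 0x46028902C70F.
0x46028902C70F = 76976702539535.

76976702539535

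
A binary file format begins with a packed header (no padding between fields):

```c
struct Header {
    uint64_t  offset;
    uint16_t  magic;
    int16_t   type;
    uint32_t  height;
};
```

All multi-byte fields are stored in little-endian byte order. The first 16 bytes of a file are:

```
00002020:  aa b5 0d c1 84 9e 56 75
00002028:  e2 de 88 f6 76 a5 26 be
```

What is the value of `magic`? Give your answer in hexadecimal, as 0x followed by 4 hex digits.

0xDEE2

`magic` follows `offset` (8 bytes), so it starts at byte offset 8 and occupies 2 bytes.
Bytes at offsets 8..9: E2 DE.
In little-endian order the low byte comes first in memory.
Reassemble most-significant byte first: DE E2 → 0xDEE2.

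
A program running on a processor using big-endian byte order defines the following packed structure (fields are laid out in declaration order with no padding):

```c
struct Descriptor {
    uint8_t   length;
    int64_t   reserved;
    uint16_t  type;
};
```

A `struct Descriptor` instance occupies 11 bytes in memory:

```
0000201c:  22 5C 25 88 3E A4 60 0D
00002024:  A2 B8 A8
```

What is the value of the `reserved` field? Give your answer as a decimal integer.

`reserved` follows `length` (1 byte), so it starts at byte offset 1 and occupies 8 bytes.
Bytes at offsets 1..8: 5C 25 88 3E A4 60 0D A2.
In big-endian order the high byte comes first in memory.
The bytes are already most-significant first: 0x5C25883EA4600DA2.
0x5C25883EA4600DA2 = 6639863028254772642.

6639863028254772642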